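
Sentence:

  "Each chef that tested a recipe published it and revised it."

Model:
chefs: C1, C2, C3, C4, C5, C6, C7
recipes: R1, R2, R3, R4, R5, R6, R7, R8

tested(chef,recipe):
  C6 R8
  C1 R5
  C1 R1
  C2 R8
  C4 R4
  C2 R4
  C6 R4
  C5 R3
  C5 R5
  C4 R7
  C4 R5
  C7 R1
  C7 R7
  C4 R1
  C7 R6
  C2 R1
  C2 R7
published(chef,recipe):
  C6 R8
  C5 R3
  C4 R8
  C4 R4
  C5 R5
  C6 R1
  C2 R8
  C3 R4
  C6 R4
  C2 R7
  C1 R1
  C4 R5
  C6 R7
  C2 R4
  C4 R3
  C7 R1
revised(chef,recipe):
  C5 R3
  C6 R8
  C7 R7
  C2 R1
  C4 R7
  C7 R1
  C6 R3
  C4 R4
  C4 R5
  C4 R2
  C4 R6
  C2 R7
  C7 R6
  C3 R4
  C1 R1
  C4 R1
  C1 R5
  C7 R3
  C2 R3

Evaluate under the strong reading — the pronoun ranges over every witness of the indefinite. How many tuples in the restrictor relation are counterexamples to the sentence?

10

"it" takes "a recipe" as antecedent — a donkey pronoun bound across the clause boundary.
Strong reading: for every (c,r) with tested(c,r), published(c,r) ∧ revised(c,r).
Restrictor pairs: (C1,R1) ✓  (C1,R5) ✗  (C2,R1) ✗  (C2,R4) ✗  (C2,R7) ✓  (C2,R8) ✗  (C4,R1) ✗  (C4,R4) ✓  (C4,R5) ✓  (C4,R7) ✗  (C5,R3) ✓  (C5,R5) ✗  (C6,R4) ✗  (C6,R8) ✓  (C7,R1) ✓  (C7,R6) ✗  (C7,R7) ✗
Counterexamples (restrictor pairs failing the scope): 10.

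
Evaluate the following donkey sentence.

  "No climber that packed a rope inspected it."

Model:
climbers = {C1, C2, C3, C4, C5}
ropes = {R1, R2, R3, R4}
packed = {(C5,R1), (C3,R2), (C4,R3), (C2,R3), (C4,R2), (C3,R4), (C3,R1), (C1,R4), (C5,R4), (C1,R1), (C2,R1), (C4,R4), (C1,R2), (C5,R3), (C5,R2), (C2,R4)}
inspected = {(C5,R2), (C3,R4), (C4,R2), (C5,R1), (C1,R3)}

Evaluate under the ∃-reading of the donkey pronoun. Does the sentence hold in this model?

False

"it" takes "a rope" as antecedent — a donkey pronoun bound across the clause boundary.
Truth condition: for no (c,r) with packed(c,r) does inspected(c,r) hold.
Restrictor pairs — does the scope hold? (C1,R1):fails  (C1,R2):fails  (C1,R4):fails  (C2,R1):fails  (C2,R3):fails  (C2,R4):fails  (C3,R1):fails  (C3,R2):fails  (C3,R4):holds  (C4,R2):holds  (C4,R3):fails  (C4,R4):fails  (C5,R1):holds  (C5,R2):holds  (C5,R3):fails  (C5,R4):fails
Scope holds for 4 pair(s), so the sentence is false.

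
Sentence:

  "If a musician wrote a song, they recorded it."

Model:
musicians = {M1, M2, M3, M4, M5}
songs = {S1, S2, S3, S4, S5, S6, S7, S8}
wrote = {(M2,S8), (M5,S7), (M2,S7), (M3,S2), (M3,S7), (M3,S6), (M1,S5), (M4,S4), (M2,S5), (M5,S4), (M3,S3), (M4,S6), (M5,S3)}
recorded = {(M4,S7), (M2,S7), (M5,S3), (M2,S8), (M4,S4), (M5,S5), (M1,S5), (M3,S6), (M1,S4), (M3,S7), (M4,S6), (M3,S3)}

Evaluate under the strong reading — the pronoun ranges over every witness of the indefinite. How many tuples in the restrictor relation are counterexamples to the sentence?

4

"it" takes "a song" as antecedent — a donkey pronoun bound across the clause boundary.
Strong reading: for every (m,s) with wrote(m,s), recorded(m,s).
Restrictor pairs: (M1,S5) ✓  (M2,S5) ✗  (M2,S7) ✓  (M2,S8) ✓  (M3,S2) ✗  (M3,S3) ✓  (M3,S6) ✓  (M3,S7) ✓  (M4,S4) ✓  (M4,S6) ✓  (M5,S3) ✓  (M5,S4) ✗  (M5,S7) ✗
Counterexamples (restrictor pairs failing the scope): 4.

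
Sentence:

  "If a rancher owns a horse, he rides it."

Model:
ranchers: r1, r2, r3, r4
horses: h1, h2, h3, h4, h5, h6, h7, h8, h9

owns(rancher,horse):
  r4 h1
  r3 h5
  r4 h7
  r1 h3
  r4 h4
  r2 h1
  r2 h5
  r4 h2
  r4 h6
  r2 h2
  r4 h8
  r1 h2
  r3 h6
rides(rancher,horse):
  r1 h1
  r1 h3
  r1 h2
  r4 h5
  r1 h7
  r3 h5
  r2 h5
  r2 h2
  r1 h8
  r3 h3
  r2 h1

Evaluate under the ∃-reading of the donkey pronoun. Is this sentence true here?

"it" takes "a horse" as antecedent — a donkey pronoun bound across the clause boundary.
Weak reading: every rancher r with some owns-horse has at least one owns-horse h such that rides(r,h).
Per rancher: r1:✓  r2:✓  r3:✓  r4:✗
r4 has no witness among its owns-horses.

False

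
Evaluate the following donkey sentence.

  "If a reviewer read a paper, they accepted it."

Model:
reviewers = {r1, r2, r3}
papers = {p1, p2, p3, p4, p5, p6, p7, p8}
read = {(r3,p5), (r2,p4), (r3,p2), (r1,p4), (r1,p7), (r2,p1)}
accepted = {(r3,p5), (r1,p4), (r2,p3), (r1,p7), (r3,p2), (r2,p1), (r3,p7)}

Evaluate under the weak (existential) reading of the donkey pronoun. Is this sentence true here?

True

"it" takes "a paper" as antecedent — a donkey pronoun bound across the clause boundary.
Weak reading: every reviewer r with some read-paper has at least one read-paper p such that accepted(r,p).
Per reviewer: r1:✓  r2:✓  r3:✓
Every reviewer in the restrictor has a witness.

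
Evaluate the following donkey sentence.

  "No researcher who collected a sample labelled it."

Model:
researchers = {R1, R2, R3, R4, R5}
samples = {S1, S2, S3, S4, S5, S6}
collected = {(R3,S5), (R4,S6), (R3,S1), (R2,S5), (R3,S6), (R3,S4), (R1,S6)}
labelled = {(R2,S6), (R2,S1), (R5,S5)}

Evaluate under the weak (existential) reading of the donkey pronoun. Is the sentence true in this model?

True

"it" takes "a sample" as antecedent — a donkey pronoun bound across the clause boundary.
Truth condition: for no (r,s) with collected(r,s) does labelled(r,s) hold.
Restrictor pairs — does the scope hold? (R1,S6):fails  (R2,S5):fails  (R3,S1):fails  (R3,S4):fails  (R3,S5):fails  (R3,S6):fails  (R4,S6):fails
Scope holds for no restrictor pair, so the sentence is true.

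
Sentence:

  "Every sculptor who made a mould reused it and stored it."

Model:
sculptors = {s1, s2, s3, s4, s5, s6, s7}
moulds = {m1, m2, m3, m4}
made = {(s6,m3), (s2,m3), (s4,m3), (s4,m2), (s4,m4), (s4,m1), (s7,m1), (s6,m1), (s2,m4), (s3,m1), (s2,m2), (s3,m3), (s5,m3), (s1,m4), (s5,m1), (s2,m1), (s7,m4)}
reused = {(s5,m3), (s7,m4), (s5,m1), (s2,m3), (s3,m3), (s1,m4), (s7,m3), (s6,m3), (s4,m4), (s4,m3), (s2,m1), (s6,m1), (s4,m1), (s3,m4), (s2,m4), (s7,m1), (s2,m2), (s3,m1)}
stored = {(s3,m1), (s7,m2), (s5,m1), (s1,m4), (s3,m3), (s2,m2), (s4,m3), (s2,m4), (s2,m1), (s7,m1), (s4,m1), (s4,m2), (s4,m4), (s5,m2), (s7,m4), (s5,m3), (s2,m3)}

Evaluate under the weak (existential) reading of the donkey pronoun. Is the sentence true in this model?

"it" takes "a mould" as antecedent — a donkey pronoun bound across the clause boundary.
Weak reading: every sculptor s with some made-mould has at least one made-mould m such that reused(s,m) ∧ stored(s,m).
Per sculptor: s1:✓  s2:✓  s3:✓  s4:✓  s5:✓  s6:✗  s7:✓
s6 has no witness among its made-moulds.

False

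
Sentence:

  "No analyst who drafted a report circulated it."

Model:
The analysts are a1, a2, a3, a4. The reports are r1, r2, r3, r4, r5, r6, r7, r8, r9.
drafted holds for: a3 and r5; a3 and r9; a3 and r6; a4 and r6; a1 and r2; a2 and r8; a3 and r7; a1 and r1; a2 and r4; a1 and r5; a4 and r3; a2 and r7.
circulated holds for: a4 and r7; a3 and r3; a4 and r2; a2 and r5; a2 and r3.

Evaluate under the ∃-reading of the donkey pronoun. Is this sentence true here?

True

"it" takes "a report" as antecedent — a donkey pronoun bound across the clause boundary.
Truth condition: for no (a,r) with drafted(a,r) does circulated(a,r) hold.
Restrictor pairs — does the scope hold? (a1,r1):fails  (a1,r2):fails  (a1,r5):fails  (a2,r4):fails  (a2,r7):fails  (a2,r8):fails  (a3,r5):fails  (a3,r6):fails  (a3,r7):fails  (a3,r9):fails  (a4,r3):fails  (a4,r6):fails
Scope holds for no restrictor pair, so the sentence is true.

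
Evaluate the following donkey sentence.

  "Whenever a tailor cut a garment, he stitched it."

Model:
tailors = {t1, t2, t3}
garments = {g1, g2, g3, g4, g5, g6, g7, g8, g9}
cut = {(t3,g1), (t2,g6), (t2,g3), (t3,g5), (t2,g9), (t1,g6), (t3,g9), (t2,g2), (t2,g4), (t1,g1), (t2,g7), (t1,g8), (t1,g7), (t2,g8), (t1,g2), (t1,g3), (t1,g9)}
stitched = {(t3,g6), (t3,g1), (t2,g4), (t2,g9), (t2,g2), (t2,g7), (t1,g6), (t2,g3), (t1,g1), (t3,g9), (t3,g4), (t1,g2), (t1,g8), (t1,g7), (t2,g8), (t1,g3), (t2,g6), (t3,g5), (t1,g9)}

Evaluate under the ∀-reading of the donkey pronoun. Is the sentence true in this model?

True

"it" takes "a garment" as antecedent — a donkey pronoun bound across the clause boundary.
Strong reading: for every (t,g) with cut(t,g), stitched(t,g).
Restrictor pairs: (t1,g1) ✓  (t1,g2) ✓  (t1,g3) ✓  (t1,g6) ✓  (t1,g7) ✓  (t1,g8) ✓  (t1,g9) ✓  (t2,g2) ✓  (t2,g3) ✓  (t2,g4) ✓  (t2,g6) ✓  (t2,g7) ✓  (t2,g8) ✓  (t2,g9) ✓  (t3,g1) ✓  (t3,g5) ✓  (t3,g9) ✓
Every restrictor pair satisfies the scope.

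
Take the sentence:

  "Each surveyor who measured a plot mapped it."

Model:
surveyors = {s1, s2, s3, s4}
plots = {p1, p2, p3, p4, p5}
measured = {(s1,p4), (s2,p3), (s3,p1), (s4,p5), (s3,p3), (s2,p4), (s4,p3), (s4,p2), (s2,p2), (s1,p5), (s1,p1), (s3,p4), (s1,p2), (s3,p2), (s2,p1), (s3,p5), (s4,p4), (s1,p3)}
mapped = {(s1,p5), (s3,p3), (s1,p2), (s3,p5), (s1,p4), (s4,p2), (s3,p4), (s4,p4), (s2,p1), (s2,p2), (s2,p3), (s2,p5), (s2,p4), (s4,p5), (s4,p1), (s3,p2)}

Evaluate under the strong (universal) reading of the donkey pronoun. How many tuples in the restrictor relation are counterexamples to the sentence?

"it" takes "a plot" as antecedent — a donkey pronoun bound across the clause boundary.
Strong reading: for every (s,p) with measured(s,p), mapped(s,p).
Restrictor pairs: (s1,p1) ✗  (s1,p2) ✓  (s1,p3) ✗  (s1,p4) ✓  (s1,p5) ✓  (s2,p1) ✓  (s2,p2) ✓  (s2,p3) ✓  (s2,p4) ✓  (s3,p1) ✗  (s3,p2) ✓  (s3,p3) ✓  (s3,p4) ✓  (s3,p5) ✓  (s4,p2) ✓  (s4,p3) ✗  (s4,p4) ✓  (s4,p5) ✓
Counterexamples (restrictor pairs failing the scope): 4.

4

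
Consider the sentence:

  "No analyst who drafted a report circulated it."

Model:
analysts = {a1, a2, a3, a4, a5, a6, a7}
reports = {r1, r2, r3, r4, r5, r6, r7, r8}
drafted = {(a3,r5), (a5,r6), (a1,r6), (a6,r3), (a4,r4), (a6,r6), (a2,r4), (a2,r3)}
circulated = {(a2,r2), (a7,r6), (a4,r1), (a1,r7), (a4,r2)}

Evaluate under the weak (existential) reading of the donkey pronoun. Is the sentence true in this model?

True

"it" takes "a report" as antecedent — a donkey pronoun bound across the clause boundary.
Truth condition: for no (a,r) with drafted(a,r) does circulated(a,r) hold.
Restrictor pairs — does the scope hold? (a1,r6):fails  (a2,r3):fails  (a2,r4):fails  (a3,r5):fails  (a4,r4):fails  (a5,r6):fails  (a6,r3):fails  (a6,r6):fails
Scope holds for no restrictor pair, so the sentence is true.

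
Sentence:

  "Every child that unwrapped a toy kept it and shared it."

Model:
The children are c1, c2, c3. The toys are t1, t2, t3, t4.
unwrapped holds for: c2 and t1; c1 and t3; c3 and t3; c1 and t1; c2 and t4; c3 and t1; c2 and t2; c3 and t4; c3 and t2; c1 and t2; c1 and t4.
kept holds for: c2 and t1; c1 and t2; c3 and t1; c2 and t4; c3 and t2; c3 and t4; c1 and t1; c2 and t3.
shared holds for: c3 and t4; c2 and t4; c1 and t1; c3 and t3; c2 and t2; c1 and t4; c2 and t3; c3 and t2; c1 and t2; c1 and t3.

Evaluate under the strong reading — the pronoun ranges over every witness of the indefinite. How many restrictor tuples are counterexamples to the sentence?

6

"it" takes "a toy" as antecedent — a donkey pronoun bound across the clause boundary.
Strong reading: for every (c,t) with unwrapped(c,t), kept(c,t) ∧ shared(c,t).
Restrictor pairs: (c1,t1) ✓  (c1,t2) ✓  (c1,t3) ✗  (c1,t4) ✗  (c2,t1) ✗  (c2,t2) ✗  (c2,t4) ✓  (c3,t1) ✗  (c3,t2) ✓  (c3,t3) ✗  (c3,t4) ✓
Counterexamples (restrictor pairs failing the scope): 6.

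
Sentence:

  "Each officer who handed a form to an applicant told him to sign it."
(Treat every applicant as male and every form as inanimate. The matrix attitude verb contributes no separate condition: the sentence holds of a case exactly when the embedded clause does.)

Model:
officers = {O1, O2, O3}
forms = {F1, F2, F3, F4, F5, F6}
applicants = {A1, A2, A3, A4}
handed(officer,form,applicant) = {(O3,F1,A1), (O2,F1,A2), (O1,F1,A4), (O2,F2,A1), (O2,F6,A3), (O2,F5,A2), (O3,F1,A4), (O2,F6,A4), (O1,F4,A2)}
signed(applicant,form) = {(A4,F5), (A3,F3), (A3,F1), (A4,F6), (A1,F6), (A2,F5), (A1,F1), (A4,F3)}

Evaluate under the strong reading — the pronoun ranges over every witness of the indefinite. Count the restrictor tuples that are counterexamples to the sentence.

6

"him" takes "an applicant" as antecedent and "it" takes "a form"; both are donkey pronouns co-varying with the restrictor.
Strong reading: for every (o,f,a) with handed(o,f,a), signed(a,f).
Restrictor triples: (O1,F1,A4)→signed(A4,F1) ✗  (O1,F4,A2)→signed(A2,F4) ✗  (O2,F1,A2)→signed(A2,F1) ✗  (O2,F2,A1)→signed(A1,F2) ✗  (O2,F5,A2)→signed(A2,F5) ✓  (O2,F6,A3)→signed(A3,F6) ✗  (O2,F6,A4)→signed(A4,F6) ✓  (O3,F1,A1)→signed(A1,F1) ✓  (O3,F1,A4)→signed(A4,F1) ✗
Counterexamples (restrictor triples failing the scope): 6.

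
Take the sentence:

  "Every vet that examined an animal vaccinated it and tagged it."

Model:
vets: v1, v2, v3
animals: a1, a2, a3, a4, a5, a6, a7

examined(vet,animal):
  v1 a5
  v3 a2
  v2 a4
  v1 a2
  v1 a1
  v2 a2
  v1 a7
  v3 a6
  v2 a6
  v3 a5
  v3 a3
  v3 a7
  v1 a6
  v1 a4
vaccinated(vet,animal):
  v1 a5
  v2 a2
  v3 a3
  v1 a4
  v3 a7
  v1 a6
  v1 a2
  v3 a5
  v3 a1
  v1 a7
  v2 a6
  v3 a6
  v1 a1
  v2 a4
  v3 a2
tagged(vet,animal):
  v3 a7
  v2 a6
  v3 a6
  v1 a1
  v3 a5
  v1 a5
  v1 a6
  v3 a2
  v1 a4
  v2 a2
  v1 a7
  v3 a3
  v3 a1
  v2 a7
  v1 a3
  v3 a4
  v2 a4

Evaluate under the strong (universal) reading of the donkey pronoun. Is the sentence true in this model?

False

"it" takes "an animal" as antecedent — a donkey pronoun bound across the clause boundary.
Strong reading: for every (v,a) with examined(v,a), vaccinated(v,a) ∧ tagged(v,a).
Restrictor pairs: (v1,a1) ✓  (v1,a2) ✗  (v1,a4) ✓  (v1,a5) ✓  (v1,a6) ✓  (v1,a7) ✓  (v2,a2) ✓  (v2,a4) ✓  (v2,a6) ✓  (v3,a2) ✓  (v3,a3) ✓  (v3,a5) ✓  (v3,a6) ✓  (v3,a7) ✓
Counterexample: (v1,a2) is in examined but fails the scope.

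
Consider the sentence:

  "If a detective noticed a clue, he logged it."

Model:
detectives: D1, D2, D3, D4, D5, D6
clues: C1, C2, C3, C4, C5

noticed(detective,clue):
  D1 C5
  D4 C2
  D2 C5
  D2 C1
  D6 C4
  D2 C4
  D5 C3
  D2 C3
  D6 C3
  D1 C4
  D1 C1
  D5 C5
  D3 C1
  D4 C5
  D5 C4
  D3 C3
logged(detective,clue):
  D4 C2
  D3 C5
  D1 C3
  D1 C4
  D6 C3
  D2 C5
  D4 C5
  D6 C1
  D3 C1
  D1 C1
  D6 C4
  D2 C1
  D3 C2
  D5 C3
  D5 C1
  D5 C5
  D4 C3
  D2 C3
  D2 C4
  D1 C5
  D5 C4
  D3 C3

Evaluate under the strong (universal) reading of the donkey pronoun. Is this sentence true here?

"it" takes "a clue" as antecedent — a donkey pronoun bound across the clause boundary.
Strong reading: for every (d,c) with noticed(d,c), logged(d,c).
Restrictor pairs: (D1,C1) ✓  (D1,C4) ✓  (D1,C5) ✓  (D2,C1) ✓  (D2,C3) ✓  (D2,C4) ✓  (D2,C5) ✓  (D3,C1) ✓  (D3,C3) ✓  (D4,C2) ✓  (D4,C5) ✓  (D5,C3) ✓  (D5,C4) ✓  (D5,C5) ✓  (D6,C3) ✓  (D6,C4) ✓
Every restrictor pair satisfies the scope.

True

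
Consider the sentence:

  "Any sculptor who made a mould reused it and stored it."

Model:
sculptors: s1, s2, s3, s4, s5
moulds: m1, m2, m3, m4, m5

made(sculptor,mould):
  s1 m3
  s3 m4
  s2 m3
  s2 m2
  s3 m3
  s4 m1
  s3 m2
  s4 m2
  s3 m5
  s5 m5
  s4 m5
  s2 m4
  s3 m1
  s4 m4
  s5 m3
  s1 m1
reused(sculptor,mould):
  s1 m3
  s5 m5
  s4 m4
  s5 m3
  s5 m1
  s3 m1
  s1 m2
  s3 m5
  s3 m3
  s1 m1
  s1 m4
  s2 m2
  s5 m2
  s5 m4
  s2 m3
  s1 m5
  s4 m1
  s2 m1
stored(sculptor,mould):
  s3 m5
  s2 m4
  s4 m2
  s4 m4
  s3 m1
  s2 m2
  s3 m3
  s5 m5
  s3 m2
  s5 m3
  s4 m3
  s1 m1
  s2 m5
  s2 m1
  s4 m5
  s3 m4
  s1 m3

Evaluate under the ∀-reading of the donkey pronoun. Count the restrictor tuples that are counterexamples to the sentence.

"it" takes "a mould" as antecedent — a donkey pronoun bound across the clause boundary.
Strong reading: for every (s,m) with made(s,m), reused(s,m) ∧ stored(s,m).
Restrictor pairs: (s1,m1) ✓  (s1,m3) ✓  (s2,m2) ✓  (s2,m3) ✗  (s2,m4) ✗  (s3,m1) ✓  (s3,m2) ✗  (s3,m3) ✓  (s3,m4) ✗  (s3,m5) ✓  (s4,m1) ✗  (s4,m2) ✗  (s4,m4) ✓  (s4,m5) ✗  (s5,m3) ✓  (s5,m5) ✓
Counterexamples (restrictor pairs failing the scope): 7.

7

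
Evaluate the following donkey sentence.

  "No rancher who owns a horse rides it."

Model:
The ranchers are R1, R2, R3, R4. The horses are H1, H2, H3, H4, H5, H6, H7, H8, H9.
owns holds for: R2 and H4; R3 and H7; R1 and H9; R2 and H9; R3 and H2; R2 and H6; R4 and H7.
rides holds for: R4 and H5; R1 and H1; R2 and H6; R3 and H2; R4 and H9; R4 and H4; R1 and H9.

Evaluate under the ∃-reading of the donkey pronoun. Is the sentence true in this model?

"it" takes "a horse" as antecedent — a donkey pronoun bound across the clause boundary.
Truth condition: for no (r,h) with owns(r,h) does rides(r,h) hold.
Restrictor pairs — does the scope hold? (R1,H9):holds  (R2,H4):fails  (R2,H6):holds  (R2,H9):fails  (R3,H2):holds  (R3,H7):fails  (R4,H7):fails
Scope holds for 3 pair(s), so the sentence is false.

False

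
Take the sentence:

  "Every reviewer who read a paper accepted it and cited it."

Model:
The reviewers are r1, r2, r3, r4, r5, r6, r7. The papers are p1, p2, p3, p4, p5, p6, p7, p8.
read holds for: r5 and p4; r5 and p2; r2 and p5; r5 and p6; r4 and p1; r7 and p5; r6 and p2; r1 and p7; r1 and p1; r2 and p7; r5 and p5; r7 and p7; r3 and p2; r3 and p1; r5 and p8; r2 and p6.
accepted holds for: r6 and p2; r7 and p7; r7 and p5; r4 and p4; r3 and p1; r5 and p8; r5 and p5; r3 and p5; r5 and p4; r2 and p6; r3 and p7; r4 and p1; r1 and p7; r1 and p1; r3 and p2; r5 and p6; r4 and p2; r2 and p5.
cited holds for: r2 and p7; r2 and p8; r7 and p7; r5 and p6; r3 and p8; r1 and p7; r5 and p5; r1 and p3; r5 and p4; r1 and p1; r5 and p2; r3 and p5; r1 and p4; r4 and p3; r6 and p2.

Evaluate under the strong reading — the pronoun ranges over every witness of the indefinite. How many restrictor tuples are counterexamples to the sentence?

9

"it" takes "a paper" as antecedent — a donkey pronoun bound across the clause boundary.
Strong reading: for every (r,p) with read(r,p), accepted(r,p) ∧ cited(r,p).
Restrictor pairs: (r1,p1) ✓  (r1,p7) ✓  (r2,p5) ✗  (r2,p6) ✗  (r2,p7) ✗  (r3,p1) ✗  (r3,p2) ✗  (r4,p1) ✗  (r5,p2) ✗  (r5,p4) ✓  (r5,p5) ✓  (r5,p6) ✓  (r5,p8) ✗  (r6,p2) ✓  (r7,p5) ✗  (r7,p7) ✓
Counterexamples (restrictor pairs failing the scope): 9.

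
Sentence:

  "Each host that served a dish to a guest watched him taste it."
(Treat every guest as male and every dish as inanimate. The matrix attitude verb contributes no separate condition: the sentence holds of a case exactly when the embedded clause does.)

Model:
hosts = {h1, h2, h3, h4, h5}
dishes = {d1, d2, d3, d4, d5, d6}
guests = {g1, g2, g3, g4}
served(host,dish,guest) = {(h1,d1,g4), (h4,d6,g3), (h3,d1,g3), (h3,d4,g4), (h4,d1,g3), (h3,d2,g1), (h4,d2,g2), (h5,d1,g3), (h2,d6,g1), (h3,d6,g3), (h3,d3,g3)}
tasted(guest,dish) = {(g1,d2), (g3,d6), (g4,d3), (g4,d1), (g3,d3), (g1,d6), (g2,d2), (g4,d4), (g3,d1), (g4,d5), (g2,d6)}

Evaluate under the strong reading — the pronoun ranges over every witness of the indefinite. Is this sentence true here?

True

"him" takes "a guest" as antecedent and "it" takes "a dish"; both are donkey pronouns co-varying with the restrictor.
Strong reading: for every (h,d,g) with served(h,d,g), tasted(g,d).
Restrictor triples: (h1,d1,g4)→tasted(g4,d1) ✓  (h2,d6,g1)→tasted(g1,d6) ✓  (h3,d1,g3)→tasted(g3,d1) ✓  (h3,d2,g1)→tasted(g1,d2) ✓  (h3,d3,g3)→tasted(g3,d3) ✓  (h3,d4,g4)→tasted(g4,d4) ✓  (h3,d6,g3)→tasted(g3,d6) ✓  (h4,d1,g3)→tasted(g3,d1) ✓  (h4,d2,g2)→tasted(g2,d2) ✓  (h4,d6,g3)→tasted(g3,d6) ✓  (h5,d1,g3)→tasted(g3,d1) ✓
Every restrictor triple satisfies the scope.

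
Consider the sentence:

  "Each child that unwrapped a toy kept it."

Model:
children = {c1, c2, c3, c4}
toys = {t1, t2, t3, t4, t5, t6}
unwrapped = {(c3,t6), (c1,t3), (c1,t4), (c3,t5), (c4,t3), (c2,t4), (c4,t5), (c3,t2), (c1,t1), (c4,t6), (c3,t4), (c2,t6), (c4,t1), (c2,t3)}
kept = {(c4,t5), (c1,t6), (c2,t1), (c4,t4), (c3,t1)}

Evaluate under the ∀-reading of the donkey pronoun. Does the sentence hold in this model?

False

"it" takes "a toy" as antecedent — a donkey pronoun bound across the clause boundary.
Strong reading: for every (c,t) with unwrapped(c,t), kept(c,t).
Restrictor pairs: (c1,t1) ✗  (c1,t3) ✗  (c1,t4) ✗  (c2,t3) ✗  (c2,t4) ✗  (c2,t6) ✗  (c3,t2) ✗  (c3,t4) ✗  (c3,t5) ✗  (c3,t6) ✗  (c4,t1) ✗  (c4,t3) ✗  (c4,t5) ✓  (c4,t6) ✗
Counterexample: (c1,t1) is in unwrapped but fails the scope.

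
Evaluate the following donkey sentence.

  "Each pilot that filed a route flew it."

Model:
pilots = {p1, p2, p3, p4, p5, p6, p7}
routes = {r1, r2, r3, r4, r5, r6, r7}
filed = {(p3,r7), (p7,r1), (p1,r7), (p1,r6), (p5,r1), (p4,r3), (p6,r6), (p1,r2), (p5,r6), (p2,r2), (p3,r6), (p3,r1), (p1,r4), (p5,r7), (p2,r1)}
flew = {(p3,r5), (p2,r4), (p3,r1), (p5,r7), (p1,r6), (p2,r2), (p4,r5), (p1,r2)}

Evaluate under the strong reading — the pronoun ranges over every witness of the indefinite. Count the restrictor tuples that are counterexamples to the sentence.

10

"it" takes "a route" as antecedent — a donkey pronoun bound across the clause boundary.
Strong reading: for every (p,r) with filed(p,r), flew(p,r).
Restrictor pairs: (p1,r2) ✓  (p1,r4) ✗  (p1,r6) ✓  (p1,r7) ✗  (p2,r1) ✗  (p2,r2) ✓  (p3,r1) ✓  (p3,r6) ✗  (p3,r7) ✗  (p4,r3) ✗  (p5,r1) ✗  (p5,r6) ✗  (p5,r7) ✓  (p6,r6) ✗  (p7,r1) ✗
Counterexamples (restrictor pairs failing the scope): 10.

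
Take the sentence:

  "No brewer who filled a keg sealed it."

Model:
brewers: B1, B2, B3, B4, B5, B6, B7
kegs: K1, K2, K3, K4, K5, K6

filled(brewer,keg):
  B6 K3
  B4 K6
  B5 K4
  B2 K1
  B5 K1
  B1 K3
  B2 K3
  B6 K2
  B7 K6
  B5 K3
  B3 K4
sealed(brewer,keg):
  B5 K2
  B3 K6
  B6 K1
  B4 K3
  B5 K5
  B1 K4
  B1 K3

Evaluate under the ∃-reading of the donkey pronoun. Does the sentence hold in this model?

"it" takes "a keg" as antecedent — a donkey pronoun bound across the clause boundary.
Truth condition: for no (b,k) with filled(b,k) does sealed(b,k) hold.
Restrictor pairs — does the scope hold? (B1,K3):holds  (B2,K1):fails  (B2,K3):fails  (B3,K4):fails  (B4,K6):fails  (B5,K1):fails  (B5,K3):fails  (B5,K4):fails  (B6,K2):fails  (B6,K3):fails  (B7,K6):fails
Scope holds for 1 pair(s), so the sentence is false.

False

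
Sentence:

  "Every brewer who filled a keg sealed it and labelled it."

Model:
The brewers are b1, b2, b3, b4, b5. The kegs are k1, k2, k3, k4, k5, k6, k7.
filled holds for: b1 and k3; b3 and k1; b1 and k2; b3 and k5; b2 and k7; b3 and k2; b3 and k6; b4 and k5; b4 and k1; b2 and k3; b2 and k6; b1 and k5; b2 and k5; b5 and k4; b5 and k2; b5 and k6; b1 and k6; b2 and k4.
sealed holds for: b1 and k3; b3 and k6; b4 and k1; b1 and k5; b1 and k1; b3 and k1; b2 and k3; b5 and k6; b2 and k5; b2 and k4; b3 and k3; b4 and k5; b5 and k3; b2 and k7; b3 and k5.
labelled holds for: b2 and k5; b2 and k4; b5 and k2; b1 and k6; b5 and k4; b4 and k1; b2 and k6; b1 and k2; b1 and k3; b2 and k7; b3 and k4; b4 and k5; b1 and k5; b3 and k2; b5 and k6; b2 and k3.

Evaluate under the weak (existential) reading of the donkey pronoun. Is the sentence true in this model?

False

"it" takes "a keg" as antecedent — a donkey pronoun bound across the clause boundary.
Weak reading: every brewer b with some filled-keg has at least one filled-keg k such that sealed(b,k) ∧ labelled(b,k).
Per brewer: b1:✓  b2:✓  b3:✗  b4:✓  b5:✓
b3 has no witness among its filled-kegs.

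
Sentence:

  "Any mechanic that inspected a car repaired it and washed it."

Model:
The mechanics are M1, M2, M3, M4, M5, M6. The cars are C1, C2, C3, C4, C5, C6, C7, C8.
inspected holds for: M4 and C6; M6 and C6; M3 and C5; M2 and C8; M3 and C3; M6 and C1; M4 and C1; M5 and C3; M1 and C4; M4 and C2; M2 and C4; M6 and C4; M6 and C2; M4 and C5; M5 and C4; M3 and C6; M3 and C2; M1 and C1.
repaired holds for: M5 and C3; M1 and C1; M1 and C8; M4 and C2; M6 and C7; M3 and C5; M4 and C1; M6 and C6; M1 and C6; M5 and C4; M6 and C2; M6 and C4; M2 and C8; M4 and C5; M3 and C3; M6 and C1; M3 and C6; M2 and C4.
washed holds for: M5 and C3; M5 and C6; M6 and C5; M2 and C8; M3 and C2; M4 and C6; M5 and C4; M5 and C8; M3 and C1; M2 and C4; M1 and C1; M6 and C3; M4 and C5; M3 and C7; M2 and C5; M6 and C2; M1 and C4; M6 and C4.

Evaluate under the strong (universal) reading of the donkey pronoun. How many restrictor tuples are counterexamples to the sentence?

10

"it" takes "a car" as antecedent — a donkey pronoun bound across the clause boundary.
Strong reading: for every (m,c) with inspected(m,c), repaired(m,c) ∧ washed(m,c).
Restrictor pairs: (M1,C1) ✓  (M1,C4) ✗  (M2,C4) ✓  (M2,C8) ✓  (M3,C2) ✗  (M3,C3) ✗  (M3,C5) ✗  (M3,C6) ✗  (M4,C1) ✗  (M4,C2) ✗  (M4,C5) ✓  (M4,C6) ✗  (M5,C3) ✓  (M5,C4) ✓  (M6,C1) ✗  (M6,C2) ✓  (M6,C4) ✓  (M6,C6) ✗
Counterexamples (restrictor pairs failing the scope): 10.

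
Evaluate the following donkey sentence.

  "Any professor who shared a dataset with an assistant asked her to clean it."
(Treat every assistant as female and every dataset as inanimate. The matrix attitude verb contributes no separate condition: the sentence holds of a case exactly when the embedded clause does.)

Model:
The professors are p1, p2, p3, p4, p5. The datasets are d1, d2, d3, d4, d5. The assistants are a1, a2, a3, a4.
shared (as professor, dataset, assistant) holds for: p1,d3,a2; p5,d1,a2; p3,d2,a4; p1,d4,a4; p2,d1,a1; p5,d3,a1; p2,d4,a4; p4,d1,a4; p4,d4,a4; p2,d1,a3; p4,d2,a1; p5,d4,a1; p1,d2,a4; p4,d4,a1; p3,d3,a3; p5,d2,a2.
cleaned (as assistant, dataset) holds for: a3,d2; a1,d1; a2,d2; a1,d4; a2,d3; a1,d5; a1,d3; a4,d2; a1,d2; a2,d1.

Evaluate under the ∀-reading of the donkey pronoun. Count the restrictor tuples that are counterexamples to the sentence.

6

"her" takes "an assistant" as antecedent and "it" takes "a dataset"; both are donkey pronouns co-varying with the restrictor.
Strong reading: for every (p,d,a) with shared(p,d,a), cleaned(a,d).
Restrictor triples: (p1,d2,a4)→cleaned(a4,d2) ✓  (p1,d3,a2)→cleaned(a2,d3) ✓  (p1,d4,a4)→cleaned(a4,d4) ✗  (p2,d1,a1)→cleaned(a1,d1) ✓  (p2,d1,a3)→cleaned(a3,d1) ✗  (p2,d4,a4)→cleaned(a4,d4) ✗  (p3,d2,a4)→cleaned(a4,d2) ✓  (p3,d3,a3)→cleaned(a3,d3) ✗  (p4,d1,a4)→cleaned(a4,d1) ✗  (p4,d2,a1)→cleaned(a1,d2) ✓  (p4,d4,a1)→cleaned(a1,d4) ✓  (p4,d4,a4)→cleaned(a4,d4) ✗  (p5,d1,a2)→cleaned(a2,d1) ✓  (p5,d2,a2)→cleaned(a2,d2) ✓  (p5,d3,a1)→cleaned(a1,d3) ✓  (p5,d4,a1)→cleaned(a1,d4) ✓
Counterexamples (restrictor triples failing the scope): 6.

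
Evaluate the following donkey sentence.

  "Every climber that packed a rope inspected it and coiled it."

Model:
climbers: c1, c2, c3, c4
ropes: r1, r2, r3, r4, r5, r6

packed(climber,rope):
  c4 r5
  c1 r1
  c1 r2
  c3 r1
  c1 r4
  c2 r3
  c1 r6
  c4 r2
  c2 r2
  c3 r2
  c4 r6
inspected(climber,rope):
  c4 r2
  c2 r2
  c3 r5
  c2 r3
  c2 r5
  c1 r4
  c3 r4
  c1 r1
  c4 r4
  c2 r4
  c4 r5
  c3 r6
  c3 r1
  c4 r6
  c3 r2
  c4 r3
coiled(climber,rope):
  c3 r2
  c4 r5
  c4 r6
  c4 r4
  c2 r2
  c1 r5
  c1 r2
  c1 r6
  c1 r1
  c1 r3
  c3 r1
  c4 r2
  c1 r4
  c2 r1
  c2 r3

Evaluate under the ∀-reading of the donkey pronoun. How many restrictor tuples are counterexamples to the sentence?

2

"it" takes "a rope" as antecedent — a donkey pronoun bound across the clause boundary.
Strong reading: for every (c,r) with packed(c,r), inspected(c,r) ∧ coiled(c,r).
Restrictor pairs: (c1,r1) ✓  (c1,r2) ✗  (c1,r4) ✓  (c1,r6) ✗  (c2,r2) ✓  (c2,r3) ✓  (c3,r1) ✓  (c3,r2) ✓  (c4,r2) ✓  (c4,r5) ✓  (c4,r6) ✓
Counterexamples (restrictor pairs failing the scope): 2.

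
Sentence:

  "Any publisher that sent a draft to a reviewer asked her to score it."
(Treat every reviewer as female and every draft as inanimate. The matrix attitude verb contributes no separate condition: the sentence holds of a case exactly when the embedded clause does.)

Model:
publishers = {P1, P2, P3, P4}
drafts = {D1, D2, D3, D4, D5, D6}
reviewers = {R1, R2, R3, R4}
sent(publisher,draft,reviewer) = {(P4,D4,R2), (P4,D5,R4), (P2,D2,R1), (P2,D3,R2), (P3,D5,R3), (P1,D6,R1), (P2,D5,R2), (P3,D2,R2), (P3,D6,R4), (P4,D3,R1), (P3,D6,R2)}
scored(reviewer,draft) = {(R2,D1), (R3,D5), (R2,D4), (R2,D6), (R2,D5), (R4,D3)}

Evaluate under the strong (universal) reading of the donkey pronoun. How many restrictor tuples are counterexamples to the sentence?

7

"her" takes "a reviewer" as antecedent and "it" takes "a draft"; both are donkey pronouns co-varying with the restrictor.
Strong reading: for every (p,d,r) with sent(p,d,r), scored(r,d).
Restrictor triples: (P1,D6,R1)→scored(R1,D6) ✗  (P2,D2,R1)→scored(R1,D2) ✗  (P2,D3,R2)→scored(R2,D3) ✗  (P2,D5,R2)→scored(R2,D5) ✓  (P3,D2,R2)→scored(R2,D2) ✗  (P3,D5,R3)→scored(R3,D5) ✓  (P3,D6,R2)→scored(R2,D6) ✓  (P3,D6,R4)→scored(R4,D6) ✗  (P4,D3,R1)→scored(R1,D3) ✗  (P4,D4,R2)→scored(R2,D4) ✓  (P4,D5,R4)→scored(R4,D5) ✗
Counterexamples (restrictor triples failing the scope): 7.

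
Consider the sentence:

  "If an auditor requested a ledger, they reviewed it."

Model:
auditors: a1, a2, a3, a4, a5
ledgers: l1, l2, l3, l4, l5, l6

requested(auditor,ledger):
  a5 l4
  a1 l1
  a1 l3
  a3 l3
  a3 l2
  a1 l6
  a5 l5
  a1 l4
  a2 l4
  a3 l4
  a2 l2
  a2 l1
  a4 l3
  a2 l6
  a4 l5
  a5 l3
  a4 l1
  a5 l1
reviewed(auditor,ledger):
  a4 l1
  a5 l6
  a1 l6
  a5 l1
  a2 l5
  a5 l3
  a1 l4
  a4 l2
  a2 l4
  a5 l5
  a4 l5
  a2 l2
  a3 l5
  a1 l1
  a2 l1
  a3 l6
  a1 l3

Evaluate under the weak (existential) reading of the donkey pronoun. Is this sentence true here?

False

"it" takes "a ledger" as antecedent — a donkey pronoun bound across the clause boundary.
Weak reading: every auditor a with some requested-ledger has at least one requested-ledger l such that reviewed(a,l).
Per auditor: a1:✓  a2:✓  a3:✗  a4:✓  a5:✓
a3 has no witness among its requested-ledgers.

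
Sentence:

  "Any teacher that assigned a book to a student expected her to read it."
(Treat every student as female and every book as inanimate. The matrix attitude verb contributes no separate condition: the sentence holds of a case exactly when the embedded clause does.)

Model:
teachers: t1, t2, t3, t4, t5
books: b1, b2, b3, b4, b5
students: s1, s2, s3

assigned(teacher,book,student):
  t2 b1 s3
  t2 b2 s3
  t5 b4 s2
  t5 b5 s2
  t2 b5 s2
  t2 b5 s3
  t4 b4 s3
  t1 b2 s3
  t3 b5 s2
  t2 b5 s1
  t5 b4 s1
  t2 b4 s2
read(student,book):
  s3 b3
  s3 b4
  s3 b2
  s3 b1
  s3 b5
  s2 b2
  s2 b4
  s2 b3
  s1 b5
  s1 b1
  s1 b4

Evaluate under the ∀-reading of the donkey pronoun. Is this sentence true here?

"her" takes "a student" as antecedent and "it" takes "a book"; both are donkey pronouns co-varying with the restrictor.
Strong reading: for every (t,b,s) with assigned(t,b,s), read(s,b).
Restrictor triples: (t1,b2,s3)→read(s3,b2) ✓  (t2,b1,s3)→read(s3,b1) ✓  (t2,b2,s3)→read(s3,b2) ✓  (t2,b4,s2)→read(s2,b4) ✓  (t2,b5,s1)→read(s1,b5) ✓  (t2,b5,s2)→read(s2,b5) ✗  (t2,b5,s3)→read(s3,b5) ✓  (t3,b5,s2)→read(s2,b5) ✗  (t4,b4,s3)→read(s3,b4) ✓  (t5,b4,s1)→read(s1,b4) ✓  (t5,b4,s2)→read(s2,b4) ✓  (t5,b5,s2)→read(s2,b5) ✗
Counterexample: (t2,b5,s2) — read(s2,b5) does not hold.

False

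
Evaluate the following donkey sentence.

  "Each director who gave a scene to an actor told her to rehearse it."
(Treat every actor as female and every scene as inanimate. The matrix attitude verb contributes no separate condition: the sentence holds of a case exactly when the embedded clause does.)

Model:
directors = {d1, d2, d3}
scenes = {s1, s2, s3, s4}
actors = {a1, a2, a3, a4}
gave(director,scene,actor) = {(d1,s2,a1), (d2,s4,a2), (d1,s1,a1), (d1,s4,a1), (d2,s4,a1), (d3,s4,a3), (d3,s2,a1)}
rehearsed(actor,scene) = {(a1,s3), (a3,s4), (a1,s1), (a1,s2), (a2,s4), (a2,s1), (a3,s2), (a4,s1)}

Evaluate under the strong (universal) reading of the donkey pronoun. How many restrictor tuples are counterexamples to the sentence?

"her" takes "an actor" as antecedent and "it" takes "a scene"; both are donkey pronouns co-varying with the restrictor.
Strong reading: for every (d,s,a) with gave(d,s,a), rehearsed(a,s).
Restrictor triples: (d1,s1,a1)→rehearsed(a1,s1) ✓  (d1,s2,a1)→rehearsed(a1,s2) ✓  (d1,s4,a1)→rehearsed(a1,s4) ✗  (d2,s4,a1)→rehearsed(a1,s4) ✗  (d2,s4,a2)→rehearsed(a2,s4) ✓  (d3,s2,a1)→rehearsed(a1,s2) ✓  (d3,s4,a3)→rehearsed(a3,s4) ✓
Counterexamples (restrictor triples failing the scope): 2.

2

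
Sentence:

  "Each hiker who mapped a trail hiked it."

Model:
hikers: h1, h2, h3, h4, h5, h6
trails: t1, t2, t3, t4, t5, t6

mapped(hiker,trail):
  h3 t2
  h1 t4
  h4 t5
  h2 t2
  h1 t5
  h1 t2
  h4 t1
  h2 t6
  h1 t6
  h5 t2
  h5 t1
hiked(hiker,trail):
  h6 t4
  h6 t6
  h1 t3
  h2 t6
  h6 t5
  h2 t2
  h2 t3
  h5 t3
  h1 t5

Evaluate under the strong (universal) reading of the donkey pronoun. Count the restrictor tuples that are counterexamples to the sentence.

8

"it" takes "a trail" as antecedent — a donkey pronoun bound across the clause boundary.
Strong reading: for every (h,t) with mapped(h,t), hiked(h,t).
Restrictor pairs: (h1,t2) ✗  (h1,t4) ✗  (h1,t5) ✓  (h1,t6) ✗  (h2,t2) ✓  (h2,t6) ✓  (h3,t2) ✗  (h4,t1) ✗  (h4,t5) ✗  (h5,t1) ✗  (h5,t2) ✗
Counterexamples (restrictor pairs failing the scope): 8.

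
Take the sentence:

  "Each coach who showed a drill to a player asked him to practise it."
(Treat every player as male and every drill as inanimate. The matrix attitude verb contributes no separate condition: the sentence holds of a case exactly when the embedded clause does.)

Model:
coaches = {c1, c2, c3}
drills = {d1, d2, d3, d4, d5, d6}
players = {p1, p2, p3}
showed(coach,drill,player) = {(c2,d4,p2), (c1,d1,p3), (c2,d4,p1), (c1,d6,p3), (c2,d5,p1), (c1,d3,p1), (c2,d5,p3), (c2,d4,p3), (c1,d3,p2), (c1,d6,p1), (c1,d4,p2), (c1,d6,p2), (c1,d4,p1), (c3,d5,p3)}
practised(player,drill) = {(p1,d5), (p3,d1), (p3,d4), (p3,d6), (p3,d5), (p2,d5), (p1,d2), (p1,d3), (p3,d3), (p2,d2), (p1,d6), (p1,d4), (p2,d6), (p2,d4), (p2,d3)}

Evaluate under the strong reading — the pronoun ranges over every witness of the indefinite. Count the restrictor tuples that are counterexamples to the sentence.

"him" takes "a player" as antecedent and "it" takes "a drill"; both are donkey pronouns co-varying with the restrictor.
Strong reading: for every (c,d,p) with showed(c,d,p), practised(p,d).
Restrictor triples: (c1,d1,p3)→practised(p3,d1) ✓  (c1,d3,p1)→practised(p1,d3) ✓  (c1,d3,p2)→practised(p2,d3) ✓  (c1,d4,p1)→practised(p1,d4) ✓  (c1,d4,p2)→practised(p2,d4) ✓  (c1,d6,p1)→practised(p1,d6) ✓  (c1,d6,p2)→practised(p2,d6) ✓  (c1,d6,p3)→practised(p3,d6) ✓  (c2,d4,p1)→practised(p1,d4) ✓  (c2,d4,p2)→practised(p2,d4) ✓  (c2,d4,p3)→practised(p3,d4) ✓  (c2,d5,p1)→practised(p1,d5) ✓  (c2,d5,p3)→practised(p3,d5) ✓  (c3,d5,p3)→practised(p3,d5) ✓
Counterexamples (restrictor triples failing the scope): 0.

0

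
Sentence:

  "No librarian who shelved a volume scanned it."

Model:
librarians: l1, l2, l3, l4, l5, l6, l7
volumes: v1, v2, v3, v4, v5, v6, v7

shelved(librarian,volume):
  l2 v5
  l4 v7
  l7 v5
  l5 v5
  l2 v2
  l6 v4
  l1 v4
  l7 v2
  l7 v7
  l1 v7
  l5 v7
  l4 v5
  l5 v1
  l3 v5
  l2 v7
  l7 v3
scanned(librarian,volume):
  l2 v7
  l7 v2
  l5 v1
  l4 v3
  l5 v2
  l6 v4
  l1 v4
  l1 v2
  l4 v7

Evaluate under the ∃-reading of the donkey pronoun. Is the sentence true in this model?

False

"it" takes "a volume" as antecedent — a donkey pronoun bound across the clause boundary.
Truth condition: for no (l,v) with shelved(l,v) does scanned(l,v) hold.
Restrictor pairs — does the scope hold? (l1,v4):holds  (l1,v7):fails  (l2,v2):fails  (l2,v5):fails  (l2,v7):holds  (l3,v5):fails  (l4,v5):fails  (l4,v7):holds  (l5,v1):holds  (l5,v5):fails  (l5,v7):fails  (l6,v4):holds  (l7,v2):holds  (l7,v3):fails  (l7,v5):fails  (l7,v7):fails
Scope holds for 6 pair(s), so the sentence is false.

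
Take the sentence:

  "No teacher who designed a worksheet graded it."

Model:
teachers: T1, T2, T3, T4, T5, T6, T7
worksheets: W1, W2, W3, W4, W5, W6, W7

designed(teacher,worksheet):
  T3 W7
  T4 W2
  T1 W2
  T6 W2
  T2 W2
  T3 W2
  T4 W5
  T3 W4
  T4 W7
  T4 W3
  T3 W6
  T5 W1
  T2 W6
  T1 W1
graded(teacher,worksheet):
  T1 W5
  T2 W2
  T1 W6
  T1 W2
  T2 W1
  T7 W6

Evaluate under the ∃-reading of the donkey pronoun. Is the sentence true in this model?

False

"it" takes "a worksheet" as antecedent — a donkey pronoun bound across the clause boundary.
Truth condition: for no (t,w) with designed(t,w) does graded(t,w) hold.
Restrictor pairs — does the scope hold? (T1,W1):fails  (T1,W2):holds  (T2,W2):holds  (T2,W6):fails  (T3,W2):fails  (T3,W4):fails  (T3,W6):fails  (T3,W7):fails  (T4,W2):fails  (T4,W3):fails  (T4,W5):fails  (T4,W7):fails  (T5,W1):fails  (T6,W2):fails
Scope holds for 2 pair(s), so the sentence is false.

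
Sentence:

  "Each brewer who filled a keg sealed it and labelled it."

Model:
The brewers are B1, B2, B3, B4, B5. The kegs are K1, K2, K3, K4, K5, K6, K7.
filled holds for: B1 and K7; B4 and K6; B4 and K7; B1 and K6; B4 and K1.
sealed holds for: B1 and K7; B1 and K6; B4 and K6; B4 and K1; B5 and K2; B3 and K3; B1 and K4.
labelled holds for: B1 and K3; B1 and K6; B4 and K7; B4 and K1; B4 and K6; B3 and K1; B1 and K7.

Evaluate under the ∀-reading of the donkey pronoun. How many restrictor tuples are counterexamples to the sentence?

1

"it" takes "a keg" as antecedent — a donkey pronoun bound across the clause boundary.
Strong reading: for every (b,k) with filled(b,k), sealed(b,k) ∧ labelled(b,k).
Restrictor pairs: (B1,K6) ✓  (B1,K7) ✓  (B4,K1) ✓  (B4,K6) ✓  (B4,K7) ✗
Counterexamples (restrictor pairs failing the scope): 1.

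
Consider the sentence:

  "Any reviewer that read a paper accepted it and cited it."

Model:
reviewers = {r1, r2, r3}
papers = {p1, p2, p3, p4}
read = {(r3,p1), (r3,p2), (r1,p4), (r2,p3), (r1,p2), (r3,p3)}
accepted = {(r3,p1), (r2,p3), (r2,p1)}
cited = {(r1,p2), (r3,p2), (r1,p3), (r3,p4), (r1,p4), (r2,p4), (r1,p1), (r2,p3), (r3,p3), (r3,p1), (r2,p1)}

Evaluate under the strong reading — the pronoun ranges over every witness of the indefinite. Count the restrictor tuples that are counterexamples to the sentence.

"it" takes "a paper" as antecedent — a donkey pronoun bound across the clause boundary.
Strong reading: for every (r,p) with read(r,p), accepted(r,p) ∧ cited(r,p).
Restrictor pairs: (r1,p2) ✗  (r1,p4) ✗  (r2,p3) ✓  (r3,p1) ✓  (r3,p2) ✗  (r3,p3) ✗
Counterexamples (restrictor pairs failing the scope): 4.

4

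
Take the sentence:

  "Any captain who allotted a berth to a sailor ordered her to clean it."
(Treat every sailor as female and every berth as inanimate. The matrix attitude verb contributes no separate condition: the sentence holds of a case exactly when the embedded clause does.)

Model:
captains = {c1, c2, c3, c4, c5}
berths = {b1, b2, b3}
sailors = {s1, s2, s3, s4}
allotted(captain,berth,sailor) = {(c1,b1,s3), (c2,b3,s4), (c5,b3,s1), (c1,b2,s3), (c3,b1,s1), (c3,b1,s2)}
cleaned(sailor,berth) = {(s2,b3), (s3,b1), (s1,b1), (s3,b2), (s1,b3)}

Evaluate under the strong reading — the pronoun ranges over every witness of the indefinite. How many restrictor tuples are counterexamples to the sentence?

"her" takes "a sailor" as antecedent and "it" takes "a berth"; both are donkey pronouns co-varying with the restrictor.
Strong reading: for every (c,b,s) with allotted(c,b,s), cleaned(s,b).
Restrictor triples: (c1,b1,s3)→cleaned(s3,b1) ✓  (c1,b2,s3)→cleaned(s3,b2) ✓  (c2,b3,s4)→cleaned(s4,b3) ✗  (c3,b1,s1)→cleaned(s1,b1) ✓  (c3,b1,s2)→cleaned(s2,b1) ✗  (c5,b3,s1)→cleaned(s1,b3) ✓
Counterexamples (restrictor triples failing the scope): 2.

2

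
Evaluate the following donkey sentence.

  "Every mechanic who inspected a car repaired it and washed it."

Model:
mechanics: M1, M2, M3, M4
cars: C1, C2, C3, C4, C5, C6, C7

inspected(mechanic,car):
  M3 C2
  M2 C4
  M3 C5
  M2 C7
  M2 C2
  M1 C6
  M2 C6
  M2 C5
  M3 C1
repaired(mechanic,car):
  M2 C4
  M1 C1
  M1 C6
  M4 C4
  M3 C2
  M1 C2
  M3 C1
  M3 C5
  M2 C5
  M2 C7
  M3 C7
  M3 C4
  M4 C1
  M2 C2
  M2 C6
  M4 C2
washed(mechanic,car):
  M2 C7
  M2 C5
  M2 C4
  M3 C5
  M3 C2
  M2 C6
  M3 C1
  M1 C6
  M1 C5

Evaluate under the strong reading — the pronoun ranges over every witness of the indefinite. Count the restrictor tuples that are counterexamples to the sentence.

1

"it" takes "a car" as antecedent — a donkey pronoun bound across the clause boundary.
Strong reading: for every (m,c) with inspected(m,c), repaired(m,c) ∧ washed(m,c).
Restrictor pairs: (M1,C6) ✓  (M2,C2) ✗  (M2,C4) ✓  (M2,C5) ✓  (M2,C6) ✓  (M2,C7) ✓  (M3,C1) ✓  (M3,C2) ✓  (M3,C5) ✓
Counterexamples (restrictor pairs failing the scope): 1.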